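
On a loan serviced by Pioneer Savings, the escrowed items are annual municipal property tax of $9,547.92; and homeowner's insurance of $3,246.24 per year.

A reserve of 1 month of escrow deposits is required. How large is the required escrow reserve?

$1,066.18

Municipal property tax = $9,547.92 per year
Homeowner's insurance = $3,246.24 per year
Combined annual = $12,794.16
Monthly = $12,794.16 / 12 = $1,066.18
Required cushion = 1 × $1,066.18 = $1,066.18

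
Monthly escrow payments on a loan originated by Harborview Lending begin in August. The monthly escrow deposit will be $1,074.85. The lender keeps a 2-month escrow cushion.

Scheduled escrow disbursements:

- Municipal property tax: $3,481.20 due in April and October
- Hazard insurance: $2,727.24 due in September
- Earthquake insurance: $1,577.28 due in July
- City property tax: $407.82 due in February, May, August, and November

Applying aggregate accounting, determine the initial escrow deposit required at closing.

Cushion = 2 × $1,074.85 = $2,149.70
Trial balance (start $0, +$1,074.85 each month, − disbursements):
  Aug: +$1,074.85 − $407.82 → $667.03
  Sep: +$1,074.85 − $2,727.24 → -$985.36
  Oct: +$1,074.85 − $3,481.20 → -$3,391.71
  Nov: +$1,074.85 − $407.82 → -$2,724.68
  Dec: +$1,074.85 → -$1,649.83
  Jan: +$1,074.85 → -$574.98
  Feb: +$1,074.85 − $407.82 → $92.05
  Mar: +$1,074.85 → $1,166.90
  Apr: +$1,074.85 − $3,481.20 → -$1,239.45
  May: +$1,074.85 − $407.82 → -$572.42
  Jun: +$1,074.85 → $502.43
  Jul: +$1,074.85 − $1,577.28 → $0.00
Lowest trial balance = -$3,391.71 (Oct)
Initial deposit = cushion − low point = $2,149.70 − (-$3,391.71) = $5,541.41

$5,541.41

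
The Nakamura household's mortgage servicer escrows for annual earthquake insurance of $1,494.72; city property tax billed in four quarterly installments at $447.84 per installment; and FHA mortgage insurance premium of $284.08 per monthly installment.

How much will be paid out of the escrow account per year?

$6,695.04

Earthquake insurance = $1,494.72
City property tax = $447.84 × 4 = $1,791.36
FHA mortgage insurance premium = $284.08 × 12 = $3,408.96
Total annual escrow = $6,695.04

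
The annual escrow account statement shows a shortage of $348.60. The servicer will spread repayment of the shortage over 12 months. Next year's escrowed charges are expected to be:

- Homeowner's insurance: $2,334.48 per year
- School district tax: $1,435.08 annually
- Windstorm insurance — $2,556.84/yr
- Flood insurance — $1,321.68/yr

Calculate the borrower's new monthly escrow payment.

Homeowner's insurance — $2,334.48 annually
School district tax — $1,435.08 annually
Windstorm insurance — $2,556.84 annually
Flood insurance — $1,321.68 annually
Total annual escrow = $2,334.48 + $1,435.08 + $2,556.84 + $1,321.68 = $7,648.08
Monthly = $7,648.08 ÷ 12 = $637.34
Shortage per month = $348.60 ÷ 12 = $29.05
Adjusted monthly = $637.34 + $29.05 = $666.39

$666.39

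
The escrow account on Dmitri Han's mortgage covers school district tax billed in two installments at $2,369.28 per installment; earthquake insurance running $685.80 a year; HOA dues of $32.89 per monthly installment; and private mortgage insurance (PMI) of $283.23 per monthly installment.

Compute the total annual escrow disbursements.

School district tax — $2,369.28 × 2 = $4,738.56 per year
Earthquake insurance — $685.80 per year
HOA dues — $32.89 × 12 = $394.68 per year
Private mortgage insurance (PMI) — $283.23 × 12 = $3,398.76 per year
Total per year = $4,738.56 + $685.80 + $394.68 + $3,398.76 = $9,217.80

$9,217.80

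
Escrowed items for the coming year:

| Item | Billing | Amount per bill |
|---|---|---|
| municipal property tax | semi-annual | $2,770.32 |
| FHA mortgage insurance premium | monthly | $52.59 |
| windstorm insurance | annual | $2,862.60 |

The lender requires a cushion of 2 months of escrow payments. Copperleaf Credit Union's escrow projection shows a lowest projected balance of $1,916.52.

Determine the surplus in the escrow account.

$410.80

Municipal property tax — $2,770.32 × 2 = $5,540.64 per year
FHA mortgage insurance premium — $52.59 × 12 = $631.08 per year
Windstorm insurance — $2,862.60 per year
Total annual escrow = $5,540.64 + $631.08 + $2,862.60 = $9,034.32
Monthly = $9,034.32 ÷ 12 = $752.86
Required reserve = 2 × $752.86 = $1,505.72
Surplus = $1,916.52 − $1,505.72 = $410.80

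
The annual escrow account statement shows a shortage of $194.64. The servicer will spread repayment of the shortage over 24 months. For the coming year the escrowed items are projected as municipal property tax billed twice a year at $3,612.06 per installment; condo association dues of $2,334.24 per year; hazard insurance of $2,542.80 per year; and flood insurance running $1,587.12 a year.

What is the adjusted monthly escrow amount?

$1,148.80

Municipal property tax — $3,612.06 × 2 = $7,224.12/yr
Condo association dues — $2,334.24/yr
Hazard insurance — $2,542.80/yr
Flood insurance — $1,587.12/yr
Combined annual = $7,224.12 + $2,334.24 + $2,542.80 + $1,587.12 = $13,688.28
Per month = $13,688.28 ÷ 12 = $1,140.69
Shortage per month = $194.64 ÷ 24 = $8.11
New monthly escrow = $1,140.69 + $8.11 = $1,148.80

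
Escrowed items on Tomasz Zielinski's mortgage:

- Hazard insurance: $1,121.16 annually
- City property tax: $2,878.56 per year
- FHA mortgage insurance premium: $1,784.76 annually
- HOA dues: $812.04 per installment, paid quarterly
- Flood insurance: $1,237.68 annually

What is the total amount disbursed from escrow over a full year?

Hazard insurance = $1,121.16
City property tax = $2,878.56
FHA mortgage insurance premium = $1,784.76
HOA dues = $812.04 × 4 = $3,248.16
Flood insurance = $1,237.68
Total per year = $1,121.16 + $2,878.56 + $1,784.76 + $3,248.16 + $1,237.68 = $10,270.32

$10,270.32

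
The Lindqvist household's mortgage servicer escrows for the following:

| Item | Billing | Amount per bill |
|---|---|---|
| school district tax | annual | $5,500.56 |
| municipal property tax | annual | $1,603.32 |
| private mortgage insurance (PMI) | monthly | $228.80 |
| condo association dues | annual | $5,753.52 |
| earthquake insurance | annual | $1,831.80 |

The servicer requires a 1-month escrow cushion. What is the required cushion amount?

$1,452.90

School district tax — $5,500.56 per year
Municipal property tax — $1,603.32 per year
Private mortgage insurance (PMI) — $228.80 × 12 = $2,745.60 per year
Condo association dues — $5,753.52 per year
Earthquake insurance — $1,831.80 per year
Annual escrow total = $17,434.80
Monthly escrow = $17,434.80 ÷ 12 = $1,452.90
Reserve = 1 × $1,452.90 = $1,452.90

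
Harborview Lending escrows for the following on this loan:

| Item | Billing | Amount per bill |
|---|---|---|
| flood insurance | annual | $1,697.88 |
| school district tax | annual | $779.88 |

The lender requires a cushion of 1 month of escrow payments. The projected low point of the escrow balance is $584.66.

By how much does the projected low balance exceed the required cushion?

$378.18

Flood insurance: $1,697.88
School district tax: $779.88
Total annual escrow = $1,697.88 + $779.88 = $2,477.76
Monthly escrow = $2,477.76 / 12 = $206.48
Required reserve = 1 × $206.48 = $206.48
Surplus = $584.66 − $206.48 = $378.18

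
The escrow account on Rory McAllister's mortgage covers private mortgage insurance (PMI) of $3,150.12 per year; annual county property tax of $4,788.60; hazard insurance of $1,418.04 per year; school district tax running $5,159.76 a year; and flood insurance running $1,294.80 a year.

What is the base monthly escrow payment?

$1,317.61

Private mortgage insurance (PMI): $3,150.12/yr
County property tax: $4,788.60/yr
Hazard insurance: $1,418.04/yr
School district tax: $5,159.76/yr
Flood insurance: $1,294.80/yr
Total per year = $3,150.12 + $4,788.60 + $1,418.04 + $5,159.76 + $1,294.80 = $15,811.32
Per month = $15,811.32 ÷ 12 = $1,317.61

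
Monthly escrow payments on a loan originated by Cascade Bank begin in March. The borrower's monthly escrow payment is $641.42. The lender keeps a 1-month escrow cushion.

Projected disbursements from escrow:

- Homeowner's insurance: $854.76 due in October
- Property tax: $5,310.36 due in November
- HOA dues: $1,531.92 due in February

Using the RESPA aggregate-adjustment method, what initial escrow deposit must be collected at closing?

Cushion = 1 × $641.42 = $641.42
Trial balance (start $0, +$641.42 each month, − disbursements):
  Mar: +$641.42 → $641.42
  Apr: +$641.42 → $1,282.84
  May: +$641.42 → $1,924.26
  Jun: +$641.42 → $2,565.68
  Jul: +$641.42 → $3,207.10
  Aug: +$641.42 → $3,848.52
  Sep: +$641.42 → $4,489.94
  Oct: +$641.42 − $854.76 → $4,276.60
  Nov: +$641.42 − $5,310.36 → -$392.34
  Dec: +$641.42 → $249.08
  Jan: +$641.42 → $890.50
  Feb: +$641.42 − $1,531.92 → $0.00
Lowest trial balance = -$392.34 (Nov)
Initial deposit = cushion − low point = $641.42 − (-$392.34) = $1,033.76

$1,033.76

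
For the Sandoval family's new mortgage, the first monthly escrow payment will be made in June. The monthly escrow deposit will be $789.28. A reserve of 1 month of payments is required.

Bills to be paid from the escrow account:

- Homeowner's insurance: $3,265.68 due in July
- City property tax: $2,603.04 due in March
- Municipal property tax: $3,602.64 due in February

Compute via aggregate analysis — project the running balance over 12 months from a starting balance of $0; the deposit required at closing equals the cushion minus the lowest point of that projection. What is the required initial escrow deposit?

$2,476.40

Cushion = 1 × $789.28 = $789.28
Trial balance (start $0, +$789.28 each month, − disbursements):
  Jun: +$789.28 → $789.28
  Jul: +$789.28 − $3,265.68 → -$1,687.12
  Aug: +$789.28 → -$897.84
  Sep: +$789.28 → -$108.56
  Oct: +$789.28 → $680.72
  Nov: +$789.28 → $1,470.00
  Dec: +$789.28 → $2,259.28
  Jan: +$789.28 → $3,048.56
  Feb: +$789.28 − $3,602.64 → $235.20
  Mar: +$789.28 − $2,603.04 → -$1,578.56
  Apr: +$789.28 → -$789.28
  May: +$789.28 → $0.00
Lowest trial balance = -$1,687.12 (Jul)
Initial deposit = cushion − low point = $789.28 − (-$1,687.12) = $2,476.40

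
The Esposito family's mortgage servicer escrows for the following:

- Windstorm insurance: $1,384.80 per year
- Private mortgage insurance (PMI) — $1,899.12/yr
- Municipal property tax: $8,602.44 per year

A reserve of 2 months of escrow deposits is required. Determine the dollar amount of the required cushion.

$1,981.06

Windstorm insurance: $1,384.80 annually
Private mortgage insurance (PMI): $1,899.12 annually
Municipal property tax: $8,602.44 annually
Yearly total = $1,384.80 + $1,899.12 + $8,602.44 = $11,886.36
Per month = $11,886.36 ÷ 12 = $990.53
Required cushion = 2 × $990.53 = $1,981.06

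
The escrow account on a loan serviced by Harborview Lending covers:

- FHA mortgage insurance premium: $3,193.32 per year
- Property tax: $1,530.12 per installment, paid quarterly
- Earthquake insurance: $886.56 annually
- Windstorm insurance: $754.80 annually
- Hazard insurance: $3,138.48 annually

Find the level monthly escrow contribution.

FHA mortgage insurance premium — $3,193.32 annually
Property tax — $1,530.12 × 4 = $6,120.48 annually
Earthquake insurance — $886.56 annually
Windstorm insurance — $754.80 annually
Hazard insurance — $3,138.48 annually
Combined annual = $3,193.32 + $6,120.48 + $886.56 + $754.80 + $3,138.48 = $14,093.64
Base monthly escrow = $14,093.64 / 12 = $1,174.47

$1,174.47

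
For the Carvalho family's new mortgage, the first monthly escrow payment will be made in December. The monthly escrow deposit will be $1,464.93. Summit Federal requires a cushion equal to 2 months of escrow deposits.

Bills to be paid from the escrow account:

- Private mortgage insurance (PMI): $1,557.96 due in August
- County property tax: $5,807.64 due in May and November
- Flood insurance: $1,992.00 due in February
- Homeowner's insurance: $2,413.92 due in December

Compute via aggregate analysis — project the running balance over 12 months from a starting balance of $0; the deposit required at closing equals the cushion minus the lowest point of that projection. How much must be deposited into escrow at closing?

$4,353.84

Cushion = 2 × $1,464.93 = $2,929.86
Trial balance (start $0, +$1,464.93 each month, − disbursements):
  Dec: +$1,464.93 − $2,413.92 → -$948.99
  Jan: +$1,464.93 → $515.94
  Feb: +$1,464.93 − $1,992.00 → -$11.13
  Mar: +$1,464.93 → $1,453.80
  Apr: +$1,464.93 → $2,918.73
  May: +$1,464.93 − $5,807.64 → -$1,423.98
  Jun: +$1,464.93 → $40.95
  Jul: +$1,464.93 → $1,505.88
  Aug: +$1,464.93 − $1,557.96 → $1,412.85
  Sep: +$1,464.93 → $2,877.78
  Oct: +$1,464.93 → $4,342.71
  Nov: +$1,464.93 − $5,807.64 → $0.00
Lowest trial balance = -$1,423.98 (May)
Initial deposit = cushion − low point = $2,929.86 − (-$1,423.98) = $4,353.84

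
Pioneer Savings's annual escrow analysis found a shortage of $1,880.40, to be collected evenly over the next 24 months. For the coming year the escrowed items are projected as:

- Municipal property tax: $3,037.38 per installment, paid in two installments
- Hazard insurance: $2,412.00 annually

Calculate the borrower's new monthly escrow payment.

$785.58

Municipal property tax: $3,037.38 × 2 = $6,074.76 per year
Hazard insurance: $2,412.00 per year
Yearly total = $6,074.76 + $2,412.00 = $8,486.76
Monthly escrow = $8,486.76 ÷ 12 = $707.23
Shortage per month = $1,880.40 ÷ 24 = $78.35
New monthly escrow = $707.23 + $78.35 = $785.58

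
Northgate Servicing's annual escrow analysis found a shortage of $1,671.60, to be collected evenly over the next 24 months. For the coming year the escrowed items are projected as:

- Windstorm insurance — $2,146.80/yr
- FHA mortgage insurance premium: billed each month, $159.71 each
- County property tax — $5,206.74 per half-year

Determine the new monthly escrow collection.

$1,276.05

Windstorm insurance — $2,146.80/yr
FHA mortgage insurance premium — $159.71 × 12 = $1,916.52/yr
County property tax — $5,206.74 × 2 = $10,413.48/yr
Annual escrow total = $14,476.80
Per month = $14,476.80 / 12 = $1,206.40
Shortage per month = $1,671.60 ÷ 24 = $69.65
New monthly escrow = $1,206.40 + $69.65 = $1,276.05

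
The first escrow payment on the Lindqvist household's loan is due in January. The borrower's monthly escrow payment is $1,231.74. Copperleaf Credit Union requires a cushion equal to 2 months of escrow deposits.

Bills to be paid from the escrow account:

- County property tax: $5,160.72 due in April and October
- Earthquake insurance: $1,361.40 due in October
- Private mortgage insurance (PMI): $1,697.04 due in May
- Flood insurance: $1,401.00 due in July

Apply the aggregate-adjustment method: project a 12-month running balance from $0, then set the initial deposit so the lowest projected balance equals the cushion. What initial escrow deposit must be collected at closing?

Cushion = 2 × $1,231.74 = $2,463.48
Trial balance (start $0, +$1,231.74 each month, − disbursements):
  Jan: +$1,231.74 → $1,231.74
  Feb: +$1,231.74 → $2,463.48
  Mar: +$1,231.74 → $3,695.22
  Apr: +$1,231.74 − $5,160.72 → -$233.76
  May: +$1,231.74 − $1,697.04 → -$699.06
  Jun: +$1,231.74 → $532.68
  Jul: +$1,231.74 − $1,401.00 → $363.42
  Aug: +$1,231.74 → $1,595.16
  Sep: +$1,231.74 → $2,826.90
  Oct: +$1,231.74 − $6,522.12 → -$2,463.48
  Nov: +$1,231.74 → -$1,231.74
  Dec: +$1,231.74 → $0.00
Lowest trial balance = -$2,463.48 (Oct)
Initial deposit = cushion − low point = $2,463.48 − (-$2,463.48) = $4,926.96

$4,926.96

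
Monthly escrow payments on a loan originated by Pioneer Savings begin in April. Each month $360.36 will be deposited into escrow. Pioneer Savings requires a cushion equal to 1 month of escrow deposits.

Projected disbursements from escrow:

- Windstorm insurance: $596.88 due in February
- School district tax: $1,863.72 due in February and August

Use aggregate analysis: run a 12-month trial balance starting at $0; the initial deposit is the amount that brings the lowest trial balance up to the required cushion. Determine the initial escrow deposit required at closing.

$720.72

Cushion = 1 × $360.36 = $360.36
Trial balance (start $0, +$360.36 each month, − disbursements):
  Apr: +$360.36 → $360.36
  May: +$360.36 → $720.72
  Jun: +$360.36 → $1,081.08
  Jul: +$360.36 → $1,441.44
  Aug: +$360.36 − $1,863.72 → -$61.92
  Sep: +$360.36 → $298.44
  Oct: +$360.36 → $658.80
  Nov: +$360.36 → $1,019.16
  Dec: +$360.36 → $1,379.52
  Jan: +$360.36 → $1,739.88
  Feb: +$360.36 − $2,460.60 → -$360.36
  Mar: +$360.36 → $0.00
Lowest trial balance = -$360.36 (Feb)
Initial deposit = cushion − low point = $360.36 − (-$360.36) = $720.72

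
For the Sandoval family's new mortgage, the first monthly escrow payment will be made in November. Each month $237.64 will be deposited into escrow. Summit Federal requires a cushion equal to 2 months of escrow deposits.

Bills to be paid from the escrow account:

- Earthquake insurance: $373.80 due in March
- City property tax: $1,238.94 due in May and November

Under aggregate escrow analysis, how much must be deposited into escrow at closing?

Cushion = 2 × $237.64 = $475.28
Trial balance (start $0, +$237.64 each month, − disbursements):
  Nov: +$237.64 − $1,238.94 → -$1,001.30
  Dec: +$237.64 → -$763.66
  Jan: +$237.64 → -$526.02
  Feb: +$237.64 → -$288.38
  Mar: +$237.64 − $373.80 → -$424.54
  Apr: +$237.64 → -$186.90
  May: +$237.64 − $1,238.94 → -$1,188.20
  Jun: +$237.64 → -$950.56
  Jul: +$237.64 → -$712.92
  Aug: +$237.64 → -$475.28
  Sep: +$237.64 → -$237.64
  Oct: +$237.64 → $0.00
Lowest trial balance = -$1,188.20 (May)
Initial deposit = cushion − low point = $475.28 − (-$1,188.20) = $1,663.48

$1,663.48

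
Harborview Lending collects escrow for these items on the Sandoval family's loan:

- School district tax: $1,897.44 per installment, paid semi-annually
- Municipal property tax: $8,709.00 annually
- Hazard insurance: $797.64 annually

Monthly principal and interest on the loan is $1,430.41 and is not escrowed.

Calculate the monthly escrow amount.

School district tax: $1,897.44 × 2 = $3,794.88
Municipal property tax: $8,709.00
Hazard insurance: $797.64
Yearly total = $3,794.88 + $8,709.00 + $797.64 = $13,301.52
Monthly = $13,301.52 ÷ 12 = $1,108.46

$1,108.46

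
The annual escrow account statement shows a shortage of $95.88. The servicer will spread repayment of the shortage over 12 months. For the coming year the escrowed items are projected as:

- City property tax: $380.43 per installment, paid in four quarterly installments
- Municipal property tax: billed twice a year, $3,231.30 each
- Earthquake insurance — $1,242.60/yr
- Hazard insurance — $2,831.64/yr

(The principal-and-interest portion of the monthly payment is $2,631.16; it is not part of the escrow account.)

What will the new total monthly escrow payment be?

City property tax — $380.43 × 4 = $1,521.72 per year
Municipal property tax — $3,231.30 × 2 = $6,462.60 per year
Earthquake insurance — $1,242.60 per year
Hazard insurance — $2,831.64 per year
Total annual escrow = $1,521.72 + $6,462.60 + $1,242.60 + $2,831.64 = $12,058.56
Monthly escrow = $12,058.56 ÷ 12 = $1,004.88
Shortage per month = $95.88 ÷ 12 = $7.99
New monthly escrow = $1,004.88 + $7.99 = $1,012.87

$1,012.87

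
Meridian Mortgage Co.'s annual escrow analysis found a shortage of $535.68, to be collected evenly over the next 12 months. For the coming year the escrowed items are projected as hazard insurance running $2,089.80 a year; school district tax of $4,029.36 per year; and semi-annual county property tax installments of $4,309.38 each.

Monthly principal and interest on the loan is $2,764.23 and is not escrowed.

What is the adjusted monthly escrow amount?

$1,272.80

Hazard insurance = $2,089.80
School district tax = $4,029.36
County property tax = $4,309.38 × 2 = $8,618.76
Yearly total = $14,737.92
Per month = $14,737.92 / 12 = $1,228.16
Shortage spread = $535.68 / 12 = $44.64/mo
Adjusted monthly = $1,228.16 + $44.64 = $1,272.80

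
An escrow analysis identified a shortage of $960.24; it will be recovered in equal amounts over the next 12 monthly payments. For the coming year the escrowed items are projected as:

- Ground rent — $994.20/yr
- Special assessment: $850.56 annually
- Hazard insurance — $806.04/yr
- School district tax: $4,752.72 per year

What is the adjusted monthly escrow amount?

$696.98

Ground rent: $994.20 per year
Special assessment: $850.56 per year
Hazard insurance: $806.04 per year
School district tax: $4,752.72 per year
Combined annual = $7,403.52
Base monthly escrow = $7,403.52 / 12 = $616.96
Shortage spread = $960.24 / 12 = $80.02/mo
New monthly escrow = $616.96 + $80.02 = $696.98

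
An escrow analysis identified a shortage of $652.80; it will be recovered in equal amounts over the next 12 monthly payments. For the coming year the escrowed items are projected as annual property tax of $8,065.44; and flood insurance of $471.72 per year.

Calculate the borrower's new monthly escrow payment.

$765.83

Property tax: $8,065.44 per year
Flood insurance: $471.72 per year
Annual escrow total = $8,065.44 + $471.72 = $8,537.16
Per month = $8,537.16 ÷ 12 = $711.43
Shortage spread = $652.80 ÷ 12 = $54.40/mo
Adjusted monthly = $711.43 + $54.40 = $765.83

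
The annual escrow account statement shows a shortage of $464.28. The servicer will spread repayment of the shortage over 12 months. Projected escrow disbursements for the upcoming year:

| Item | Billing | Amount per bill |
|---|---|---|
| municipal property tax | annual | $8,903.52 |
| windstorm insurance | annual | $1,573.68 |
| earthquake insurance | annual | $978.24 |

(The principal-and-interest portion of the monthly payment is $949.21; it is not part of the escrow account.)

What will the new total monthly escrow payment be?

Municipal property tax = $8,903.52 per year
Windstorm insurance = $1,573.68 per year
Earthquake insurance = $978.24 per year
Yearly total = $8,903.52 + $1,573.68 + $978.24 = $11,455.44
Monthly = $11,455.44 ÷ 12 = $954.62
Monthly shortage recovery: $464.28 ÷ 12 = $38.69
New monthly escrow = $954.62 + $38.69 = $993.31

$993.31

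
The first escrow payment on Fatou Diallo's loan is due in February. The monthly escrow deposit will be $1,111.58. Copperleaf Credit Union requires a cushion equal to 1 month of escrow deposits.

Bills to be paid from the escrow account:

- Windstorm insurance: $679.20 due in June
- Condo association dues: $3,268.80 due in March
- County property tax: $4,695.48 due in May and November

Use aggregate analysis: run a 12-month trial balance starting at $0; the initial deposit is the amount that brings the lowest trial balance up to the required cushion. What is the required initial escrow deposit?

Cushion = 1 × $1,111.58 = $1,111.58
Trial balance (start $0, +$1,111.58 each month, − disbursements):
  Feb: +$1,111.58 → $1,111.58
  Mar: +$1,111.58 − $3,268.80 → -$1,045.64
  Apr: +$1,111.58 → $65.94
  May: +$1,111.58 − $4,695.48 → -$3,517.96
  Jun: +$1,111.58 − $679.20 → -$3,085.58
  Jul: +$1,111.58 → -$1,974.00
  Aug: +$1,111.58 → -$862.42
  Sep: +$1,111.58 → $249.16
  Oct: +$1,111.58 → $1,360.74
  Nov: +$1,111.58 − $4,695.48 → -$2,223.16
  Dec: +$1,111.58 → -$1,111.58
  Jan: +$1,111.58 → $0.00
Lowest trial balance = -$3,517.96 (May)
Initial deposit = cushion − low point = $1,111.58 − (-$3,517.96) = $4,629.54

$4,629.54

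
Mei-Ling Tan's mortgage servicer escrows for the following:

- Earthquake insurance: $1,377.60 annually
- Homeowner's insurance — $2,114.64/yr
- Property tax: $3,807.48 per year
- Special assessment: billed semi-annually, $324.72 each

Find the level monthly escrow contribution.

$662.43

Earthquake insurance — $1,377.60/yr
Homeowner's insurance — $2,114.64/yr
Property tax — $3,807.48/yr
Special assessment — $324.72 × 2 = $649.44/yr
Total annual escrow = $1,377.60 + $2,114.64 + $3,807.48 + $649.44 = $7,949.16
Per month = $7,949.16 / 12 = $662.43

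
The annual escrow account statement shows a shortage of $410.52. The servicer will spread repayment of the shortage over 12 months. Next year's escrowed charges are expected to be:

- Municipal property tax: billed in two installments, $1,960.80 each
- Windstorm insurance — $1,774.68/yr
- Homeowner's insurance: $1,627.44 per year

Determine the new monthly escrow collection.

$644.52

Municipal property tax: $1,960.80 × 2 = $3,921.60
Windstorm insurance: $1,774.68
Homeowner's insurance: $1,627.44
Combined annual = $3,921.60 + $1,774.68 + $1,627.44 = $7,323.72
Per month = $7,323.72 / 12 = $610.31
Shortage per month = $410.52 / 12 = $34.21
New monthly escrow = $610.31 + $34.21 = $644.52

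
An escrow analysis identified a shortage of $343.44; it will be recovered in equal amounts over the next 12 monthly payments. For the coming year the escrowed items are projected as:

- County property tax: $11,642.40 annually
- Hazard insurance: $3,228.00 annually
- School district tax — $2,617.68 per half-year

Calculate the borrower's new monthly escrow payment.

County property tax: $11,642.40 per year
Hazard insurance: $3,228.00 per year
School district tax: $2,617.68 × 2 = $5,235.36 per year
Total annual escrow = $11,642.40 + $3,228.00 + $5,235.36 = $20,105.76
Monthly escrow = $20,105.76 / 12 = $1,675.48
Shortage per month = $343.44 ÷ 12 = $28.62
New monthly escrow = $1,675.48 + $28.62 = $1,704.10

$1,704.10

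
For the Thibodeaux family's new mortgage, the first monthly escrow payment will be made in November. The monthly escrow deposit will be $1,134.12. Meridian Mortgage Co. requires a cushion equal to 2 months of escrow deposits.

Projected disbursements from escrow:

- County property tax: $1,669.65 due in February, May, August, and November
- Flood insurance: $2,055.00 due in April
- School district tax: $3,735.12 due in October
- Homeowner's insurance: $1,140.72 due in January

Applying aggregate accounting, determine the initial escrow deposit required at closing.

Cushion = 2 × $1,134.12 = $2,268.24
Trial balance (start $0, +$1,134.12 each month, − disbursements):
  Nov: +$1,134.12 − $1,669.65 → -$535.53
  Dec: +$1,134.12 → $598.59
  Jan: +$1,134.12 − $1,140.72 → $591.99
  Feb: +$1,134.12 − $1,669.65 → $56.46
  Mar: +$1,134.12 → $1,190.58
  Apr: +$1,134.12 − $2,055.00 → $269.70
  May: +$1,134.12 − $1,669.65 → -$265.83
  Jun: +$1,134.12 → $868.29
  Jul: +$1,134.12 → $2,002.41
  Aug: +$1,134.12 − $1,669.65 → $1,466.88
  Sep: +$1,134.12 → $2,601.00
  Oct: +$1,134.12 − $3,735.12 → $0.00
Lowest trial balance = -$535.53 (Nov)
Initial deposit = cushion − low point = $2,268.24 − (-$535.53) = $2,803.77

$2,803.77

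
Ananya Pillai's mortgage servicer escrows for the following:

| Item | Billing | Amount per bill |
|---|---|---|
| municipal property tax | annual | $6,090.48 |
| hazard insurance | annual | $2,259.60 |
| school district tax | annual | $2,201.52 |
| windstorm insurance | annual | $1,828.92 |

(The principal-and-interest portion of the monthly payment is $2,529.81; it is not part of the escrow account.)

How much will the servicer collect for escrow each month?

$1,031.71

Municipal property tax — $6,090.48 annually
Hazard insurance — $2,259.60 annually
School district tax — $2,201.52 annually
Windstorm insurance — $1,828.92 annually
Annual escrow total = $6,090.48 + $2,259.60 + $2,201.52 + $1,828.92 = $12,380.52
Monthly = $12,380.52 / 12 = $1,031.71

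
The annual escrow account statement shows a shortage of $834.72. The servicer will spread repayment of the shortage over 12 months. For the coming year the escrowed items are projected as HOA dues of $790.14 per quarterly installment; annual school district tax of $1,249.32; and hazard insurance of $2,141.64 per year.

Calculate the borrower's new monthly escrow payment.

$615.52

HOA dues — $790.14 × 4 = $3,160.56 annually
School district tax — $1,249.32 annually
Hazard insurance — $2,141.64 annually
Yearly total = $6,551.52
Monthly = $6,551.52 ÷ 12 = $545.96
Shortage spread = $834.72 ÷ 12 = $69.56/mo
New monthly escrow = $545.96 + $69.56 = $615.52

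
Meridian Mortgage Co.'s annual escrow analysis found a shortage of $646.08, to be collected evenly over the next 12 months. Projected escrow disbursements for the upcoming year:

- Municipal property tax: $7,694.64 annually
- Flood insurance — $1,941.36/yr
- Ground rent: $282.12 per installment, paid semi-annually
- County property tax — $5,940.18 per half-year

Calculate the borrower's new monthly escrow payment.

Municipal property tax = $7,694.64 per year
Flood insurance = $1,941.36 per year
Ground rent = $282.12 × 2 = $564.24 per year
County property tax = $5,940.18 × 2 = $11,880.36 per year
Yearly total = $22,080.60
Monthly = $22,080.60 / 12 = $1,840.05
Monthly shortage recovery: $646.08 ÷ 12 = $53.84
Adjusted monthly = $1,840.05 + $53.84 = $1,893.89

$1,893.89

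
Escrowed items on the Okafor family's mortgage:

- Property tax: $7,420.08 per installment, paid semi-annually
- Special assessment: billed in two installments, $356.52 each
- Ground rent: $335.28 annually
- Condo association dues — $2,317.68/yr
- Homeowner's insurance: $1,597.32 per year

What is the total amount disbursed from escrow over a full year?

$19,803.48

Property tax = $7,420.08 × 2 = $14,840.16/yr
Special assessment = $356.52 × 2 = $713.04/yr
Ground rent = $335.28/yr
Condo association dues = $2,317.68/yr
Homeowner's insurance = $1,597.32/yr
Total annual escrow = $14,840.16 + $713.04 + $335.28 + $2,317.68 + $1,597.32 = $19,803.48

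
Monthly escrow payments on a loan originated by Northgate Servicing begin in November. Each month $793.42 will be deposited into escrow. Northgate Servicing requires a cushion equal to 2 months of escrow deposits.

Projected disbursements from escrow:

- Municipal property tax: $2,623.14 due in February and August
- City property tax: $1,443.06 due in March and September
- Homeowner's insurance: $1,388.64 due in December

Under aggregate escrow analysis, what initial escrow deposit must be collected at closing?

Cushion = 2 × $793.42 = $1,586.84
Trial balance (start $0, +$793.42 each month, − disbursements):
  Nov: +$793.42 → $793.42
  Dec: +$793.42 − $1,388.64 → $198.20
  Jan: +$793.42 → $991.62
  Feb: +$793.42 − $2,623.14 → -$838.10
  Mar: +$793.42 − $1,443.06 → -$1,487.74
  Apr: +$793.42 → -$694.32
  May: +$793.42 → $99.10
  Jun: +$793.42 → $892.52
  Jul: +$793.42 → $1,685.94
  Aug: +$793.42 − $2,623.14 → -$143.78
  Sep: +$793.42 − $1,443.06 → -$793.42
  Oct: +$793.42 → $0.00
Lowest trial balance = -$1,487.74 (Mar)
Initial deposit = cushion − low point = $1,586.84 − (-$1,487.74) = $3,074.58

$3,074.58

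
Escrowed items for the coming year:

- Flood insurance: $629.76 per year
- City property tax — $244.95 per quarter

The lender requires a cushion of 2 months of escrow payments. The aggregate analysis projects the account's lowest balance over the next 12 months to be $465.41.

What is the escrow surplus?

$197.15

Flood insurance — $629.76 per year
City property tax — $244.95 × 4 = $979.80 per year
Total annual escrow = $629.76 + $979.80 = $1,609.56
Monthly escrow = $1,609.56 ÷ 12 = $134.13
Required cushion = 2 × $134.13 = $268.26
Excess over cushion: $465.41 − $268.26 = $197.15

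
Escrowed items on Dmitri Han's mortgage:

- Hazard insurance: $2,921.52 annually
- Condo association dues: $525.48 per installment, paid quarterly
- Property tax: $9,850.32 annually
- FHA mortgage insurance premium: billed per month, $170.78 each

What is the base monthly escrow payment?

Hazard insurance — $2,921.52/yr
Condo association dues — $525.48 × 4 = $2,101.92/yr
Property tax — $9,850.32/yr
FHA mortgage insurance premium — $170.78 × 12 = $2,049.36/yr
Total annual escrow = $16,923.12
Monthly escrow = $16,923.12 / 12 = $1,410.26

$1,410.26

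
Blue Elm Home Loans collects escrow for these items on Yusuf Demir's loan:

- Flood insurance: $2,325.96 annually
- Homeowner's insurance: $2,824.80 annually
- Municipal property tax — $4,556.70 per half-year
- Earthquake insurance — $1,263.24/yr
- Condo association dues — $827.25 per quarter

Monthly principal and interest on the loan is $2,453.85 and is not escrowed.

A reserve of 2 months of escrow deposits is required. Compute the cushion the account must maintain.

Flood insurance — $2,325.96/yr
Homeowner's insurance — $2,824.80/yr
Municipal property tax — $4,556.70 × 2 = $9,113.40/yr
Earthquake insurance — $1,263.24/yr
Condo association dues — $827.25 × 4 = $3,309.00/yr
Combined annual = $2,325.96 + $2,824.80 + $9,113.40 + $1,263.24 + $3,309.00 = $18,836.40
Monthly = $18,836.40 / 12 = $1,569.70
Reserve = 2 × $1,569.70 = $3,139.40

$3,139.40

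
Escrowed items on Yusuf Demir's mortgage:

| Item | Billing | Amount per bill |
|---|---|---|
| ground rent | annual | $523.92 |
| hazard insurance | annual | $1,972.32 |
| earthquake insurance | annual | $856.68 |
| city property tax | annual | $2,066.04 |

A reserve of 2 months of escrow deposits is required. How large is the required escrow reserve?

Ground rent — $523.92
Hazard insurance — $1,972.32
Earthquake insurance — $856.68
City property tax — $2,066.04
Yearly total = $523.92 + $1,972.32 + $856.68 + $2,066.04 = $5,418.96
Per month = $5,418.96 ÷ 12 = $451.58
Cushion = 2 × $451.58 = $903.16

$903.16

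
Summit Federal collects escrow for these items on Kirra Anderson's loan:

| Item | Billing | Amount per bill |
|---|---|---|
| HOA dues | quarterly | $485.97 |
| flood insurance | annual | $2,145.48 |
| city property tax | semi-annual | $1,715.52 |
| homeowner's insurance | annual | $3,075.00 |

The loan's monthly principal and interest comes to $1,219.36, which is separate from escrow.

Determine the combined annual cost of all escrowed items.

HOA dues — $485.97 × 4 = $1,943.88 annually
Flood insurance — $2,145.48 annually
City property tax — $1,715.52 × 2 = $3,431.04 annually
Homeowner's insurance — $3,075.00 annually
Total annual escrow = $10,595.40

$10,595.40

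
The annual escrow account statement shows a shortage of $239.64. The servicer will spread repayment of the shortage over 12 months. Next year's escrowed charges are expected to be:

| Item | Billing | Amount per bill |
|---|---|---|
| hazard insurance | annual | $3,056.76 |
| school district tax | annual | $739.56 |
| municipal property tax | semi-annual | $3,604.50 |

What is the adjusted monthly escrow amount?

$937.08

Hazard insurance — $3,056.76/yr
School district tax — $739.56/yr
Municipal property tax — $3,604.50 × 2 = $7,209.00/yr
Combined annual = $11,005.32
Base monthly escrow = $11,005.32 / 12 = $917.11
Monthly shortage recovery: $239.64 / 12 = $19.97
New monthly escrow = $917.11 + $19.97 = $937.08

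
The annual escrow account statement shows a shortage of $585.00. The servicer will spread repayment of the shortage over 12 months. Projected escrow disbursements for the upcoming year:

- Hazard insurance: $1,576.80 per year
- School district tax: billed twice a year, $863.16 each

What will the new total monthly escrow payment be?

$324.01

Hazard insurance — $1,576.80 per year
School district tax — $863.16 × 2 = $1,726.32 per year
Total annual escrow = $1,576.80 + $1,726.32 = $3,303.12
Per month = $3,303.12 / 12 = $275.26
Shortage per month = $585.00 ÷ 12 = $48.75
New monthly escrow = $275.26 + $48.75 = $324.01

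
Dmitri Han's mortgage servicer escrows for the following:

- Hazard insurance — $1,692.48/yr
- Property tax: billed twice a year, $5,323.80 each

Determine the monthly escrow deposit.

$1,028.34

Hazard insurance = $1,692.48 per year
Property tax = $5,323.80 × 2 = $10,647.60 per year
Total per year = $1,692.48 + $10,647.60 = $12,340.08
Per month = $12,340.08 / 12 = $1,028.34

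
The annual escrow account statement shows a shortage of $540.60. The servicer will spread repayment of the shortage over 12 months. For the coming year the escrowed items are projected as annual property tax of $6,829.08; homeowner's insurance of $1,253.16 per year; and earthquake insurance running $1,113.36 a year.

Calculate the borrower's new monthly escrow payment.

$811.35

Property tax = $6,829.08/yr
Homeowner's insurance = $1,253.16/yr
Earthquake insurance = $1,113.36/yr
Total per year = $9,195.60
Per month = $9,195.60 / 12 = $766.30
Shortage per month = $540.60 / 12 = $45.05
Adjusted monthly = $766.30 + $45.05 = $811.35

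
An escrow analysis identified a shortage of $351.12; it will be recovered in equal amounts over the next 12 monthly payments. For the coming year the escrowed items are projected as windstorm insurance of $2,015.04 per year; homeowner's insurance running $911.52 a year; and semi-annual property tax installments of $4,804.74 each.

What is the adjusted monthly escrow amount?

$1,073.93

Windstorm insurance: $2,015.04 per year
Homeowner's insurance: $911.52 per year
Property tax: $4,804.74 × 2 = $9,609.48 per year
Yearly total = $2,015.04 + $911.52 + $9,609.48 = $12,536.04
Monthly escrow = $12,536.04 / 12 = $1,044.67
Shortage spread = $351.12 ÷ 12 = $29.26/mo
New monthly escrow = $1,044.67 + $29.26 = $1,073.93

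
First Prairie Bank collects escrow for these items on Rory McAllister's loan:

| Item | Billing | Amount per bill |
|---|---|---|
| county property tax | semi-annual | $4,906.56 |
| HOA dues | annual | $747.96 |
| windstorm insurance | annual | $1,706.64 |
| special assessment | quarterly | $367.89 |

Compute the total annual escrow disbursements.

$13,739.28

County property tax — $4,906.56 × 2 = $9,813.12
HOA dues — $747.96
Windstorm insurance — $1,706.64
Special assessment — $367.89 × 4 = $1,471.56
Total per year = $9,813.12 + $747.96 + $1,706.64 + $1,471.56 = $13,739.28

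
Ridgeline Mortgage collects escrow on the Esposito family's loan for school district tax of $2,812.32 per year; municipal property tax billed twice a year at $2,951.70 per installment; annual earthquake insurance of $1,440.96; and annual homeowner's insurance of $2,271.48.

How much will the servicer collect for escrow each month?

$1,035.68

School district tax = $2,812.32 per year
Municipal property tax = $2,951.70 × 2 = $5,903.40 per year
Earthquake insurance = $1,440.96 per year
Homeowner's insurance = $2,271.48 per year
Yearly total = $2,812.32 + $5,903.40 + $1,440.96 + $2,271.48 = $12,428.16
Base monthly escrow = $12,428.16 / 12 = $1,035.68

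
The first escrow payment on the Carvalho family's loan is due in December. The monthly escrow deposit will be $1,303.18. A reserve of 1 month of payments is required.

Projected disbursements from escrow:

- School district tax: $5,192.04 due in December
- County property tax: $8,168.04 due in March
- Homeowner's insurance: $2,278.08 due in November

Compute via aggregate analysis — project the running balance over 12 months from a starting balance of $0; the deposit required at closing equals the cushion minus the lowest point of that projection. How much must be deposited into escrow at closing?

$9,450.54

Cushion = 1 × $1,303.18 = $1,303.18
Trial balance (start $0, +$1,303.18 each month, − disbursements):
  Dec: +$1,303.18 − $5,192.04 → -$3,888.86
  Jan: +$1,303.18 → -$2,585.68
  Feb: +$1,303.18 → -$1,282.50
  Mar: +$1,303.18 − $8,168.04 → -$8,147.36
  Apr: +$1,303.18 → -$6,844.18
  May: +$1,303.18 → -$5,541.00
  Jun: +$1,303.18 → -$4,237.82
  Jul: +$1,303.18 → -$2,934.64
  Aug: +$1,303.18 → -$1,631.46
  Sep: +$1,303.18 → -$328.28
  Oct: +$1,303.18 → $974.90
  Nov: +$1,303.18 − $2,278.08 → $0.00
Lowest trial balance = -$8,147.36 (Mar)
Initial deposit = cushion − low point = $1,303.18 − (-$8,147.36) = $9,450.54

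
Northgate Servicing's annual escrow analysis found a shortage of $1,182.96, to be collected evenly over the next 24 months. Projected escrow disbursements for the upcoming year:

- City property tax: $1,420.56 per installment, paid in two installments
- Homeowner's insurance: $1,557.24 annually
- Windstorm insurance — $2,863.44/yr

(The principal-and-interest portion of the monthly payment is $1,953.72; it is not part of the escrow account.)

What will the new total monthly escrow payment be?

City property tax: $1,420.56 × 2 = $2,841.12/yr
Homeowner's insurance: $1,557.24/yr
Windstorm insurance: $2,863.44/yr
Total annual escrow = $7,261.80
Per month = $7,261.80 ÷ 12 = $605.15
Shortage spread = $1,182.96 / 24 = $49.29/mo
New monthly escrow = $605.15 + $49.29 = $654.44

$654.44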